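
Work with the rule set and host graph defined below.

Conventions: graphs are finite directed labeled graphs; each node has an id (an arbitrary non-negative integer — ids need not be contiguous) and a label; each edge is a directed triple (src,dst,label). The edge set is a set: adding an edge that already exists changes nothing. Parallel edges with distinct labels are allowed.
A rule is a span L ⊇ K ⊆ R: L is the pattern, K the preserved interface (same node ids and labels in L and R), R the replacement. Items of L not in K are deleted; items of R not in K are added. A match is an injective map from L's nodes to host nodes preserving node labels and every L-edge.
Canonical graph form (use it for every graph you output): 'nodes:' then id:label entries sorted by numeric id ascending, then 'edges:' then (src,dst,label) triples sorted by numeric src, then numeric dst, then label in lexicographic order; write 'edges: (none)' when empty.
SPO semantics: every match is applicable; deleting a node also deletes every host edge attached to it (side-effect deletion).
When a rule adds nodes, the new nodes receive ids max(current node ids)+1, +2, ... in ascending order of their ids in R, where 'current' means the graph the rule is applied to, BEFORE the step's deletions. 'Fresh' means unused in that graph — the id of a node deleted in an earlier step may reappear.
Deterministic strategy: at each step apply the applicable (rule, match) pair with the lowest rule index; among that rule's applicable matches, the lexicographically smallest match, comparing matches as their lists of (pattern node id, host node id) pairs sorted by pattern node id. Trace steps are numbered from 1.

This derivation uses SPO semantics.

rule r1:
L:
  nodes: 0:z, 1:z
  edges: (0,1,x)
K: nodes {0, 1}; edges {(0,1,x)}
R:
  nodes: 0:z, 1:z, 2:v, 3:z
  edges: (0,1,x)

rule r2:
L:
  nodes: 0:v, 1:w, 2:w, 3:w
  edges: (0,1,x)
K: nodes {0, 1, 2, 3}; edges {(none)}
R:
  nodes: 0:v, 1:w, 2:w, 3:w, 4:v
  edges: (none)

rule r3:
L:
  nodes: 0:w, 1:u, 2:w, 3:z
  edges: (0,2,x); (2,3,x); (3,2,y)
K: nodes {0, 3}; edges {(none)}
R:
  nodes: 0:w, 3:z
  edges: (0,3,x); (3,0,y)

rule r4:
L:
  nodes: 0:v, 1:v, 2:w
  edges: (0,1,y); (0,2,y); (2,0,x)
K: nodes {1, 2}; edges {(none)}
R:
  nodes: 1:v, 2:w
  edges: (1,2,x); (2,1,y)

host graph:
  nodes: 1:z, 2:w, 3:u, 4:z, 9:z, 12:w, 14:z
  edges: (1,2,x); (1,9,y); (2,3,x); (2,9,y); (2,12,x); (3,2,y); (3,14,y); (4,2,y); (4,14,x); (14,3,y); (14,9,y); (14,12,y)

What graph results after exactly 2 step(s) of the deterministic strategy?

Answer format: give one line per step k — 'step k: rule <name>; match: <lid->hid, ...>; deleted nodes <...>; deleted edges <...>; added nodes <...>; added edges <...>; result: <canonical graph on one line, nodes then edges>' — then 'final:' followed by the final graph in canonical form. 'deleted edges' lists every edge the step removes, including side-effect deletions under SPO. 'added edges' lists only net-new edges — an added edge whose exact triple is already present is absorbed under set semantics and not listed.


step 1: rule r1; match: 0->4, 1->14; deleted nodes (none); deleted edges (none); added nodes 15, 16; added edges (none); result: nodes: 1:z, 2:w, 3:u, 4:z, 9:z, 12:w, 14:z, 15:v, 16:z edges: (1,2,x); (1,9,y); (2,3,x); (2,9,y); (2,12,x); (3,2,y); (3,14,y); (4,2,y); (4,14,x); (14,3,y); (14,9,y); (14,12,y)
step 2: rule r1; match: 0->4, 1->14; deleted nodes (none); deleted edges (none); added nodes 17, 18; added edges (none); result: nodes: 1:z, 2:w, 3:u, 4:z, 9:z, 12:w, 14:z, 15:v, 16:z, 17:v, 18:z edges: (1,2,x); (1,9,y); (2,3,x); (2,9,y); (2,12,x); (3,2,y); (3,14,y); (4,2,y); (4,14,x); (14,3,y); (14,9,y); (14,12,y)
final:
nodes: 1:z, 2:w, 3:u, 4:z, 9:z, 12:w, 14:z, 15:v, 16:z, 17:v, 18:z
edges: (1,2,x); (1,9,y); (2,3,x); (2,9,y); (2,12,x); (3,2,y); (3,14,y); (4,2,y); (4,14,x); (14,3,y); (14,9,y); (14,12,y)


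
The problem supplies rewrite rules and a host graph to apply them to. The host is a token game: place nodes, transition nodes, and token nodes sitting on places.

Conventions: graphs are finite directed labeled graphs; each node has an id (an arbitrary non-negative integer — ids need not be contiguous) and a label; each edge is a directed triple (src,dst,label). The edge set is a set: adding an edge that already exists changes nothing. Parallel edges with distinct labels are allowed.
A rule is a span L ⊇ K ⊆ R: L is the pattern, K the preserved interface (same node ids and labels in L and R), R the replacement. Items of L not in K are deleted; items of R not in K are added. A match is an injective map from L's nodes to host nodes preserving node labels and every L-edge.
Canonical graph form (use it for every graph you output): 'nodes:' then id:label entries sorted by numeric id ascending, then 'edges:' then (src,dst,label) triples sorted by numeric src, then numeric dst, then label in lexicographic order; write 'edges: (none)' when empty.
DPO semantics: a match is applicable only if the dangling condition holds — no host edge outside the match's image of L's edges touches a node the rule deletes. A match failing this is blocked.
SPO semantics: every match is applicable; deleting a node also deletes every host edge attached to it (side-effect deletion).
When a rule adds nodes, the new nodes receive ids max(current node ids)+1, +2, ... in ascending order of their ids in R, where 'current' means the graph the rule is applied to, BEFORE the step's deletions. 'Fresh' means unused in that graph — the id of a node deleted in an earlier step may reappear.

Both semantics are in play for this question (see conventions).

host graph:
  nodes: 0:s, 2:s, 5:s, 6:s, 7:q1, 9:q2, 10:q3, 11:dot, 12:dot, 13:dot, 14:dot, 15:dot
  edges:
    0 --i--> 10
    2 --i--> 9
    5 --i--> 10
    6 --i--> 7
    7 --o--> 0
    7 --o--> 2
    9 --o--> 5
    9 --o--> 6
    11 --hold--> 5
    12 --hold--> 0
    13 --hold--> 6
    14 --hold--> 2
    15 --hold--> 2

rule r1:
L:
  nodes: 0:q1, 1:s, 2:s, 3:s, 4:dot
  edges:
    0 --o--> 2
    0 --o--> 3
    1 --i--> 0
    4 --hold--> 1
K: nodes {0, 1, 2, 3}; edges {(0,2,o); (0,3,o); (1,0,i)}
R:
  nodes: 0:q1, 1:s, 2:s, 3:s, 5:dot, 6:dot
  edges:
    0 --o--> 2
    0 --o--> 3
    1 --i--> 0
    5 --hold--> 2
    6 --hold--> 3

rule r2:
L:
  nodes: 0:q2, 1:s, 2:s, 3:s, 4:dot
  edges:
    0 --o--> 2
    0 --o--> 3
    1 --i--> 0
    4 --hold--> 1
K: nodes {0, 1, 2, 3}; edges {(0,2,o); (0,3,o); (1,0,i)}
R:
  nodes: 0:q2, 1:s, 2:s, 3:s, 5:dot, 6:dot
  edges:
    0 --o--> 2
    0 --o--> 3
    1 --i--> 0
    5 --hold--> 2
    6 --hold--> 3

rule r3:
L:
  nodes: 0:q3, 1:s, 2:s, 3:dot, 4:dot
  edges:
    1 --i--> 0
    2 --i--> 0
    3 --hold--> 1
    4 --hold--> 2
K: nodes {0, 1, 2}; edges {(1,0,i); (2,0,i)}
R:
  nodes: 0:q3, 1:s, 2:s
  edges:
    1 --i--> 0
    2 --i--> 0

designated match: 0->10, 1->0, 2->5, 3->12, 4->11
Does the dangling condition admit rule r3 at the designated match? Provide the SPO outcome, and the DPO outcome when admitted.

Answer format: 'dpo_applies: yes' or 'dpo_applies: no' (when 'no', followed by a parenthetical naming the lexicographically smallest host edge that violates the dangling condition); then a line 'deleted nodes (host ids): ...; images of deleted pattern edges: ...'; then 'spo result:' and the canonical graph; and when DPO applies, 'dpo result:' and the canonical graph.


dpo_applies: yes
deleted nodes (host ids): 11, 12; images of deleted pattern edges: (11,5,hold); (12,0,hold)
spo result:
nodes: 0:s, 2:s, 5:s, 6:s, 7:q1, 9:q2, 10:q3, 13:dot, 14:dot, 15:dot
edges: (0,10,i); (2,9,i); (5,10,i); (6,7,i); (7,0,o); (7,2,o); (9,5,o); (9,6,o); (13,6,hold); (14,2,hold); (15,2,hold)
dpo result:
nodes: 0:s, 2:s, 5:s, 6:s, 7:q1, 9:q2, 10:q3, 13:dot, 14:dot, 15:dot
edges: (0,10,i); (2,9,i); (5,10,i); (6,7,i); (7,0,o); (7,2,o); (9,5,o); (9,6,o); (13,6,hold); (14,2,hold); (15,2,hold)


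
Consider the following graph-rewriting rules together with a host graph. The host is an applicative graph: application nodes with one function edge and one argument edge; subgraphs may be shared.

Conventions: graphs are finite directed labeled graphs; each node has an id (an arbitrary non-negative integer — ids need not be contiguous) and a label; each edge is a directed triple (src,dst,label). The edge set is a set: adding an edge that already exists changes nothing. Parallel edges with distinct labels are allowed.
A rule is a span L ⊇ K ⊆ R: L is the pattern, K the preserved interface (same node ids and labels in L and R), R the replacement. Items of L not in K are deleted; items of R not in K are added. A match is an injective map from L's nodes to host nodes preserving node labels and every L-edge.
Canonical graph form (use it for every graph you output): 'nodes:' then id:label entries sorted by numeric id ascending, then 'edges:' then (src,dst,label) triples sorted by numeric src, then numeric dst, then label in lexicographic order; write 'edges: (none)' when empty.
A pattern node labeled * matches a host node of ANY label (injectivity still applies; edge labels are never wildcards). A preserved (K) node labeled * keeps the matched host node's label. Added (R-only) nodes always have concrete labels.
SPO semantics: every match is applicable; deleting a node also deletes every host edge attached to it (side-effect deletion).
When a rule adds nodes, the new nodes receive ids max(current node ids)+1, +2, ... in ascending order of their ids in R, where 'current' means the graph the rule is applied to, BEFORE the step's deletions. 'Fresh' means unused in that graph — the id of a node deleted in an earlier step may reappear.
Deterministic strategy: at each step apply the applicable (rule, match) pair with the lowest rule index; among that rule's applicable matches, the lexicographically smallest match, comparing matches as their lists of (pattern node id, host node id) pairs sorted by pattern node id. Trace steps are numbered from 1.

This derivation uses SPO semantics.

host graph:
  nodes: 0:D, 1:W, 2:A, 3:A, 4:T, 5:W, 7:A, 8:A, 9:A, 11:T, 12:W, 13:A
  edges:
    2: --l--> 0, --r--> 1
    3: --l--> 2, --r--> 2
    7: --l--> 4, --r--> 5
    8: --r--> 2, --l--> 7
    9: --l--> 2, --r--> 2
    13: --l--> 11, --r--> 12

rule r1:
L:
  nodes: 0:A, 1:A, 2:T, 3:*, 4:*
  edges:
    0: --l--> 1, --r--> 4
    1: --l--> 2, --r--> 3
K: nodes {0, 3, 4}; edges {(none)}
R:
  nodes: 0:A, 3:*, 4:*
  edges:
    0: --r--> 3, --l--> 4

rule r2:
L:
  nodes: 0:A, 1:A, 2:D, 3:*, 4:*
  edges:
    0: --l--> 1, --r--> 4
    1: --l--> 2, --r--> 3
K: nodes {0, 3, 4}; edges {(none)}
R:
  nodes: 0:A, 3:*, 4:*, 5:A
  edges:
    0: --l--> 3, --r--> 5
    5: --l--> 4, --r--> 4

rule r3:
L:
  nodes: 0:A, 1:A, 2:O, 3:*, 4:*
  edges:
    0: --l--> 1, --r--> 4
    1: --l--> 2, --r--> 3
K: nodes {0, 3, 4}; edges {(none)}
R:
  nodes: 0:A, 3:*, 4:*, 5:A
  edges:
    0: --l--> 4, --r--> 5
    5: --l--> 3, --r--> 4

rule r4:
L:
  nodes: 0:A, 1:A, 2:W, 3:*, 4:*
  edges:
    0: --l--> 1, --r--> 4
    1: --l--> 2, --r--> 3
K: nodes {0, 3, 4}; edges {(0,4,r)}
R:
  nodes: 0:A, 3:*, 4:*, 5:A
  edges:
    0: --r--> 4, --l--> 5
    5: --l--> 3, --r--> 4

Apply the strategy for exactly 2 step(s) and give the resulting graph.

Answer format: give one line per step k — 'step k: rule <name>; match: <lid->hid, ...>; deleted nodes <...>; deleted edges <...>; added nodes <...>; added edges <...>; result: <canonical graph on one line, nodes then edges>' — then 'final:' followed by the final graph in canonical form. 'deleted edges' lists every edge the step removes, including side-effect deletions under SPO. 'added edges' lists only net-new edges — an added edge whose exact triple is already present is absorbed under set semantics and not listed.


step 1: rule r1; match: 0->8, 1->7, 2->4, 3->5, 4->2; deleted nodes 4, 7; deleted edges (7,4,l); (7,5,r); (8,2,r); (8,7,l); added nodes (none); added edges (8,2,l); (8,5,r); result: nodes: 0:D, 1:W, 2:A, 3:A, 5:W, 8:A, 9:A, 11:T, 12:W, 13:A edges: (2,0,l); (2,1,r); (3,2,l); (3,2,r); (8,2,l); (8,5,r); (9,2,l); (9,2,r); (13,11,l); (13,12,r)
step 2: rule r2; match: 0->8, 1->2, 2->0, 3->1, 4->5; deleted nodes 0, 2; deleted edges (2,0,l); (2,1,r); (3,2,l); (3,2,r); (8,2,l); (8,5,r); (9,2,l); (9,2,r); added nodes 14; added edges (8,1,l); (8,14,r); (14,5,l); (14,5,r); result: nodes: 1:W, 3:A, 5:W, 8:A, 9:A, 11:T, 12:W, 13:A, 14:A edges: (8,1,l); (8,14,r); (13,11,l); (13,12,r); (14,5,l); (14,5,r)
final:
nodes: 1:W, 3:A, 5:W, 8:A, 9:A, 11:T, 12:W, 13:A, 14:A
edges: (8,1,l); (8,14,r); (13,11,l); (13,12,r); (14,5,l); (14,5,r)


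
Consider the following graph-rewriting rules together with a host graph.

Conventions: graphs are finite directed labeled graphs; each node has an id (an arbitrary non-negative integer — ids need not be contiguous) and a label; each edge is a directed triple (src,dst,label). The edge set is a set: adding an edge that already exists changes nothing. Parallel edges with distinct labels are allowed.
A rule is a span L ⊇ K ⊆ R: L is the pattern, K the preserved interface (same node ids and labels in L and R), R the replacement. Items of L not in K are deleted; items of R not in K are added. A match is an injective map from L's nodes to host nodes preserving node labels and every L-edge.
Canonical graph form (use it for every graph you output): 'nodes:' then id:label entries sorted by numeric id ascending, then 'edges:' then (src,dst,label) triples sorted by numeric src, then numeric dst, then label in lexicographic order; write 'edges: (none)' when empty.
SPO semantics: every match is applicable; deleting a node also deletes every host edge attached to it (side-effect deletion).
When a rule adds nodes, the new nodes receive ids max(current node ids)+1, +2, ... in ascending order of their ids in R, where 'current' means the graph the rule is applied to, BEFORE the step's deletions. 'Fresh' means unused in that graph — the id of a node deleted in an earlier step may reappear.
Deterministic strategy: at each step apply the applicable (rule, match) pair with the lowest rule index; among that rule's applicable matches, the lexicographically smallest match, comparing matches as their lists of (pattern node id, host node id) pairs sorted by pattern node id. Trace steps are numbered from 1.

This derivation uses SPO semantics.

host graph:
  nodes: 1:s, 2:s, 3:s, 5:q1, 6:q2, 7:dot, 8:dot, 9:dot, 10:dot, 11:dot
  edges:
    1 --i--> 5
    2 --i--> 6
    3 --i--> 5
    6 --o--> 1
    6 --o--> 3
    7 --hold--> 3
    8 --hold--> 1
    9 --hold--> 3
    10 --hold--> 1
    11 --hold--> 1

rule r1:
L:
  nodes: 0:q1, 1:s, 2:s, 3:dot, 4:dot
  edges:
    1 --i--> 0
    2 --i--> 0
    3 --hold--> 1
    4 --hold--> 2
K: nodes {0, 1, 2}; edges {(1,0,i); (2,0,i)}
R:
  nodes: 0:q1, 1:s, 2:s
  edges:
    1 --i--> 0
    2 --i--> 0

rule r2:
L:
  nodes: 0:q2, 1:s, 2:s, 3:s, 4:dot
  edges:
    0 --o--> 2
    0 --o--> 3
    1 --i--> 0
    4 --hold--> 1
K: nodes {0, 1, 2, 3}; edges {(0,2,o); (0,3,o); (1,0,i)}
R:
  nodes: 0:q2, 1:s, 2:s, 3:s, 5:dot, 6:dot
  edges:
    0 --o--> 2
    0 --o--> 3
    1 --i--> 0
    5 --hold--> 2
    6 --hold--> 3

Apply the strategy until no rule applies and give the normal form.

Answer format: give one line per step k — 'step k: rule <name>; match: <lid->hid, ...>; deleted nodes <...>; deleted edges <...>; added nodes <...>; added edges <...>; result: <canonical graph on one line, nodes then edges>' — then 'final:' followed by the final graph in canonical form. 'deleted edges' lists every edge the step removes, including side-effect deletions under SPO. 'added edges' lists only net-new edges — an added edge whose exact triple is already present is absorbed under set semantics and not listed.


step 1: rule r1; match: 0->5, 1->1, 2->3, 3->8, 4->7; deleted nodes 7, 8; deleted edges (7,3,hold); (8,1,hold); added nodes (none); added edges (none); result: nodes: 1:s, 2:s, 3:s, 5:q1, 6:q2, 9:dot, 10:dot, 11:dot edges: (1,5,i); (2,6,i); (3,5,i); (6,1,o); (6,3,o); (9,3,hold); (10,1,hold); (11,1,hold)
step 2: rule r1; match: 0->5, 1->1, 2->3, 3->10, 4->9; deleted nodes 9, 10; deleted edges (9,3,hold); (10,1,hold); added nodes (none); added edges (none); result: nodes: 1:s, 2:s, 3:s, 5:q1, 6:q2, 11:dot edges: (1,5,i); (2,6,i); (3,5,i); (6,1,o); (6,3,o); (11,1,hold)
final:
nodes: 1:s, 2:s, 3:s, 5:q1, 6:q2, 11:dot
edges: (1,5,i); (2,6,i); (3,5,i); (6,1,o); (6,3,o); (11,1,hold)


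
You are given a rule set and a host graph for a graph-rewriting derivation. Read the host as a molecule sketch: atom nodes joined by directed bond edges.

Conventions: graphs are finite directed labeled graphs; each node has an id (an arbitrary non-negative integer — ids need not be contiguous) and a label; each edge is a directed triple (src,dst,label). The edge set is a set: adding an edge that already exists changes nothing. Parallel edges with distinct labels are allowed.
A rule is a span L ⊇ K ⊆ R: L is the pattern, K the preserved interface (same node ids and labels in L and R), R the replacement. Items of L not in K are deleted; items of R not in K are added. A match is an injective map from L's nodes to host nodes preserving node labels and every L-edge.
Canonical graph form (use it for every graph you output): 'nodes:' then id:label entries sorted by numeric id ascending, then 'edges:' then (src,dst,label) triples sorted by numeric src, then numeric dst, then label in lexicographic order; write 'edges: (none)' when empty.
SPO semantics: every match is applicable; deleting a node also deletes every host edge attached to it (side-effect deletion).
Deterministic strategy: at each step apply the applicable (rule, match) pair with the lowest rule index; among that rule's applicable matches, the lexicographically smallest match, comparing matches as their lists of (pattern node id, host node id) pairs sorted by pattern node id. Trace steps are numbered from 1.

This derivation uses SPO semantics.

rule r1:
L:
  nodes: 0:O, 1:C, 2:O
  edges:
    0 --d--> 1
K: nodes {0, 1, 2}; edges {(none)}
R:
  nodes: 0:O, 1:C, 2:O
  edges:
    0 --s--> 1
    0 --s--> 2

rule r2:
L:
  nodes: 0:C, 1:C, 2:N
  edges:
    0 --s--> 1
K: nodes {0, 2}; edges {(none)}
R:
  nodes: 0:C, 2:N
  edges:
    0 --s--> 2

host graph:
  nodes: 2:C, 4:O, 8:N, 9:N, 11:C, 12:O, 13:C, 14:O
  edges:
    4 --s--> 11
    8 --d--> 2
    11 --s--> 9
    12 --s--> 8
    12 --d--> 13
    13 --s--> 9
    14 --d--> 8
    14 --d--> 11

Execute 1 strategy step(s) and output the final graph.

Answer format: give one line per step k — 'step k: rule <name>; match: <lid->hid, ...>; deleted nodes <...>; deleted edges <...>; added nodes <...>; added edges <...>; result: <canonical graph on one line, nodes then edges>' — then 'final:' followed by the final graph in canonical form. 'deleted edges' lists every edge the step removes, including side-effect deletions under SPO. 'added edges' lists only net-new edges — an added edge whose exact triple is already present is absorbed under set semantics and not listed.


step 1: rule r1; match: 0->12, 1->13, 2->4; deleted nodes (none); deleted edges (12,13,d); added nodes (none); added edges (12,4,s); (12,13,s); result: nodes: 2:C, 4:O, 8:N, 9:N, 11:C, 12:O, 13:C, 14:O edges: (4,11,s); (8,2,d); (11,9,s); (12,4,s); (12,8,s); (12,13,s); (13,9,s); (14,8,d); (14,11,d)
final:
nodes: 2:C, 4:O, 8:N, 9:N, 11:C, 12:O, 13:C, 14:O
edges: (4,11,s); (8,2,d); (11,9,s); (12,4,s); (12,8,s); (12,13,s); (13,9,s); (14,8,d); (14,11,d)


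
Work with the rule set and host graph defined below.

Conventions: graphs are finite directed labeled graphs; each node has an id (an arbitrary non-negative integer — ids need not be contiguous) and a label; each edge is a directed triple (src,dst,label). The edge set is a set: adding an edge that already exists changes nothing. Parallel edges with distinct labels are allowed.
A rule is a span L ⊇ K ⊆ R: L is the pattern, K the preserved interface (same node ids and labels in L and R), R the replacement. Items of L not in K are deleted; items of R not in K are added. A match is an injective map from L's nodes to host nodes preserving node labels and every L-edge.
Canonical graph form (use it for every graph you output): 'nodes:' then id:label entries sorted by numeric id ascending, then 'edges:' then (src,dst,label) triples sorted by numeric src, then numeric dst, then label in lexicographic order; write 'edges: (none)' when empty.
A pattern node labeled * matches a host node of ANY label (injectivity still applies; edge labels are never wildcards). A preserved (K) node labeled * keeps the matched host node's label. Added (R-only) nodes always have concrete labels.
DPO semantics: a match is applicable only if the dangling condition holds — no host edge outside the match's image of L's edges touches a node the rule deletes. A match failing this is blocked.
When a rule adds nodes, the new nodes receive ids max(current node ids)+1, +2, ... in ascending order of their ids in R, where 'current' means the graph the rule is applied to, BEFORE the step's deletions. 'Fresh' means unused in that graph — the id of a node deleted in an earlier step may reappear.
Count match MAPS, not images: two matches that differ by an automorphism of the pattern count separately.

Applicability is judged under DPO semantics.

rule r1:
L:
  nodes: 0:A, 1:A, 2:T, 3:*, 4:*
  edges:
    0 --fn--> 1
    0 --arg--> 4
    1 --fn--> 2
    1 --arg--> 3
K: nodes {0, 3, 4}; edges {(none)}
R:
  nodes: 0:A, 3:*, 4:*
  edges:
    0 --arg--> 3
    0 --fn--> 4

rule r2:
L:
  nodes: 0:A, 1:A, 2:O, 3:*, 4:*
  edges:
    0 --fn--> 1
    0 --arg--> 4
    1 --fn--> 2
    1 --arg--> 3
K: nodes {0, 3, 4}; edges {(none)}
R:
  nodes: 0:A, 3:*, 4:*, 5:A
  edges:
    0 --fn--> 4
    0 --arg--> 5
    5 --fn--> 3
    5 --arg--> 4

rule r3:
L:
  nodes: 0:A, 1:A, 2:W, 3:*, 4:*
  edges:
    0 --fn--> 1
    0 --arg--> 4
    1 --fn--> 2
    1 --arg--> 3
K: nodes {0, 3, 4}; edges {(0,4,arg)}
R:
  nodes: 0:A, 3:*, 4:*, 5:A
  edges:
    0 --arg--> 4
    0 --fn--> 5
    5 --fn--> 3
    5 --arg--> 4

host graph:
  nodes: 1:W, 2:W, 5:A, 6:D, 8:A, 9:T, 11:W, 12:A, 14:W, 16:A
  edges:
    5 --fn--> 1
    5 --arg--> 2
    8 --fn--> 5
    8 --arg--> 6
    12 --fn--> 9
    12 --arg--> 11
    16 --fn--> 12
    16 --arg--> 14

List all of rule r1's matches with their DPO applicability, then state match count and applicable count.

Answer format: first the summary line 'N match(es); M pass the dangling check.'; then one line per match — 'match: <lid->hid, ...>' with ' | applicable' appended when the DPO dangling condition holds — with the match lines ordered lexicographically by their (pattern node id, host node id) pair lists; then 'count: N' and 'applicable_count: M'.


1 match(es); 1 pass the dangling check.
match: 0->16, 1->12, 2->9, 3->11, 4->14 | applicable
count: 1
applicable_count: 1


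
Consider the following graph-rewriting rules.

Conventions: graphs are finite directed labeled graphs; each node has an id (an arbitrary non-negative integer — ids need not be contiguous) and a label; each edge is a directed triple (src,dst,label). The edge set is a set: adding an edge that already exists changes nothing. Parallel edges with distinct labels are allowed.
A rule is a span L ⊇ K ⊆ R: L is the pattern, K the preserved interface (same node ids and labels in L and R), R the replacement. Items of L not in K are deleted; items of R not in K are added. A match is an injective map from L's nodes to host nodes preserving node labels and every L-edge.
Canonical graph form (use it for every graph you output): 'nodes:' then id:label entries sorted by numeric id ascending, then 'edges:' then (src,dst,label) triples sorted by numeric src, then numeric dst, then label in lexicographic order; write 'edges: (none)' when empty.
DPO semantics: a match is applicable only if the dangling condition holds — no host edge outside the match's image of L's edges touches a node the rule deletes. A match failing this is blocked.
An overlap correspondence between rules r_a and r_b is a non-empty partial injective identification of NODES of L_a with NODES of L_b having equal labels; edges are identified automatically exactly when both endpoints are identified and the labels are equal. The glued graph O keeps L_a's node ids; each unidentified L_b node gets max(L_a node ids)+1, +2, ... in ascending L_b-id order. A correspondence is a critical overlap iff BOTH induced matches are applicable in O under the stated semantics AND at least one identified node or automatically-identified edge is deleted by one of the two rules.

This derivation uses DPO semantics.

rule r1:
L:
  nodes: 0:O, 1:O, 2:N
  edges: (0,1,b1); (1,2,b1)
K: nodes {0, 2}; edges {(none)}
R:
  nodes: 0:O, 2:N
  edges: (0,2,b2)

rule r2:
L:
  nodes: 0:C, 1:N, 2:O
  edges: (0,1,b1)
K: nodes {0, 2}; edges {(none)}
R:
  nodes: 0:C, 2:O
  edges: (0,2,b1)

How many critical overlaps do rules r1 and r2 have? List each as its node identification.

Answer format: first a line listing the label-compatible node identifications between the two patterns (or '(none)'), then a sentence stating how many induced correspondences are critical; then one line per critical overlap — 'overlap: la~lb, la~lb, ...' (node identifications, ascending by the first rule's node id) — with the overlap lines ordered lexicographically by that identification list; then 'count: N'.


label-compatible node identifications between L(r1) and L(r2): 0~2, 1~2, 2~1
1 of the induced correspondences is a critical overlap of r1 and r2.
overlap: 1~2
count: 1


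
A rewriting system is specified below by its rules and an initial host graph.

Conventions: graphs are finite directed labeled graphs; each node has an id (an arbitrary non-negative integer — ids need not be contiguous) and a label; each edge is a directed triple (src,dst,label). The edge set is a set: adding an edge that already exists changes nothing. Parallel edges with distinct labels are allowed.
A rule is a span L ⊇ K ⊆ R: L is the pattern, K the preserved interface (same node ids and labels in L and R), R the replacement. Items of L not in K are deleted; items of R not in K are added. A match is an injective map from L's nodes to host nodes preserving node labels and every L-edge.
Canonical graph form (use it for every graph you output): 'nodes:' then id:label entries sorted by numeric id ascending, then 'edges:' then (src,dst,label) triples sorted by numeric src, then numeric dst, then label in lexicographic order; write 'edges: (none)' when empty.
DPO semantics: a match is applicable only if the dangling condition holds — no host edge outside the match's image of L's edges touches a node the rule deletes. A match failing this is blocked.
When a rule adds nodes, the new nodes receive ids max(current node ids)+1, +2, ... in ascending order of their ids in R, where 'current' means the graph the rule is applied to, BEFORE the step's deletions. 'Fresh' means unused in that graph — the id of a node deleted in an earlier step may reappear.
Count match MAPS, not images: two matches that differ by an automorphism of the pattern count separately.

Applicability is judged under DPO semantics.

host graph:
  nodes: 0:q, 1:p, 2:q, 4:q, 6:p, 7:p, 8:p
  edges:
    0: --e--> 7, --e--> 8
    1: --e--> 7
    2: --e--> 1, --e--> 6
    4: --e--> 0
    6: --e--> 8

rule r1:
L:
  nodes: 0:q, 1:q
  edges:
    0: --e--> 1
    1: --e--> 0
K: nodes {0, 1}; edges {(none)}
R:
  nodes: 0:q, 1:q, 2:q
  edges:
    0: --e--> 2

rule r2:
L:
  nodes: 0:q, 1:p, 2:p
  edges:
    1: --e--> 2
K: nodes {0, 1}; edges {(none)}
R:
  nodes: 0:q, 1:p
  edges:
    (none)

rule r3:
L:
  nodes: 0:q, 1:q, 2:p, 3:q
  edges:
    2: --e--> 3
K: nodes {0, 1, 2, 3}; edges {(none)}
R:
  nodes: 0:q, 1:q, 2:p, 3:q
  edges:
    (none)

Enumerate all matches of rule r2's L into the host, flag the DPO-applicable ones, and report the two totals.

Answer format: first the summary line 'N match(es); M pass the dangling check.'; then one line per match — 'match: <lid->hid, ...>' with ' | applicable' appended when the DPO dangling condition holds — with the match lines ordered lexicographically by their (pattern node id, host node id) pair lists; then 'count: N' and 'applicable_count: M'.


6 match(es); 0 pass the dangling check.
match: 0->0, 1->1, 2->7
match: 0->0, 1->6, 2->8
match: 0->2, 1->1, 2->7
match: 0->2, 1->6, 2->8
match: 0->4, 1->1, 2->7
match: 0->4, 1->6, 2->8
count: 6
applicable_count: 0


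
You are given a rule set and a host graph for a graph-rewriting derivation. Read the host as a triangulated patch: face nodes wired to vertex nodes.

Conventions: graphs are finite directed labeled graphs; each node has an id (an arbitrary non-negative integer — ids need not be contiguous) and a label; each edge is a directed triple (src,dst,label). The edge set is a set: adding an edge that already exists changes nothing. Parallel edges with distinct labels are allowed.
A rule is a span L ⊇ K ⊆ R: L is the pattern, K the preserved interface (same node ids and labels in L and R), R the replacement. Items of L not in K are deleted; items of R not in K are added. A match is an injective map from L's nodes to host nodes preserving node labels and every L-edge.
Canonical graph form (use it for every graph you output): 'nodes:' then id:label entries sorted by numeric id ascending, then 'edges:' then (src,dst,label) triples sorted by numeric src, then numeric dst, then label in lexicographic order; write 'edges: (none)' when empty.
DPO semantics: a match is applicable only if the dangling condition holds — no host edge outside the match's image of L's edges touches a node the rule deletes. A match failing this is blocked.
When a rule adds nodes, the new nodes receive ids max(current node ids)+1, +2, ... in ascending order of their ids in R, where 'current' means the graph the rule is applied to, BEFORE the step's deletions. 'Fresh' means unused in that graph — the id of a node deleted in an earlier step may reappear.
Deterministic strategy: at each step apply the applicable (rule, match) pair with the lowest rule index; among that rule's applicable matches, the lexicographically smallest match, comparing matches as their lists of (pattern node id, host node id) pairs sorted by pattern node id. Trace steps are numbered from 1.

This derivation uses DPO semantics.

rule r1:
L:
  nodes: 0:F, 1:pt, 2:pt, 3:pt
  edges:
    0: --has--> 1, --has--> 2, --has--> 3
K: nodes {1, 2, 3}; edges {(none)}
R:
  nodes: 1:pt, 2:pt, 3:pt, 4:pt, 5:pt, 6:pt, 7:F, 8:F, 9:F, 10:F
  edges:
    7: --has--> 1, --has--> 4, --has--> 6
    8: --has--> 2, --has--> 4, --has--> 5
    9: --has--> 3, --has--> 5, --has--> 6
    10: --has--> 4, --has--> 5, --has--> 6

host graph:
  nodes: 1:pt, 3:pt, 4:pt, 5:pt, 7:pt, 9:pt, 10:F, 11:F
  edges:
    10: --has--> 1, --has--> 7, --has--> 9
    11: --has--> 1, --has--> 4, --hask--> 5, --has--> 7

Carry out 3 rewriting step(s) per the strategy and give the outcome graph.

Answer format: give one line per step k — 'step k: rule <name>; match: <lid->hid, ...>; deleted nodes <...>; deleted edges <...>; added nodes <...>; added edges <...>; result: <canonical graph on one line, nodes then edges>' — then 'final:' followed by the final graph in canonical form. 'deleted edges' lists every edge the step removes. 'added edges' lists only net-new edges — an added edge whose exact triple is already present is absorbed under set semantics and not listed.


step 1: rule r1; match: 0->10, 1->1, 2->7, 3->9; deleted nodes 10; deleted edges (10,1,has); (10,7,has); (10,9,has); added nodes 12, 13, 14, 15, 16, 17, 18; added edges (15,1,has); (15,12,has); (15,14,has); (16,7,has); (16,12,has); (16,13,has); (17,9,has); (17,13,has); (17,14,has); (18,12,has); (18,13,has); (18,14,has); result: nodes: 1:pt, 3:pt, 4:pt, 5:pt, 7:pt, 9:pt, 11:F, 12:pt, 13:pt, 14:pt, 15:F, 16:F, 17:F, 18:F edges: (11,1,has); (11,4,has); (11,5,hask); (11,7,has); (15,1,has); (15,12,has); (15,14,has); (16,7,has); (16,12,has); (16,13,has); (17,9,has); (17,13,has); (17,14,has); (18,12,has); (18,13,has); (18,14,has)
step 2: rule r1; match: 0->15, 1->1, 2->12, 3->14; deleted nodes 15; deleted edges (15,1,has); (15,12,has); (15,14,has); added nodes 19, 20, 21, 22, 23, 24, 25; added edges (22,1,has); (22,19,has); (22,21,has); (23,12,has); (23,19,has); (23,20,has); (24,14,has); (24,20,has); (24,21,has); (25,19,has); (25,20,has); (25,21,has); result: nodes: 1:pt, 3:pt, 4:pt, 5:pt, 7:pt, 9:pt, 11:F, 12:pt, 13:pt, 14:pt, 16:F, 17:F, 18:F, 19:pt, 20:pt, 21:pt, 22:F, 23:F, 24:F, 25:F edges: (11,1,has); (11,4,has); (11,5,hask); (11,7,has); (16,7,has); (16,12,has); (16,13,has); (17,9,has); (17,13,has); (17,14,has); (18,12,has); (18,13,has); (18,14,has); (22,1,has); (22,19,has); (22,21,has); (23,12,has); (23,19,has); (23,20,has); (24,14,has); (24,20,has); (24,21,has); (25,19,has); (25,20,has); (25,21,has)
step 3: rule r1; match: 0->16, 1->7, 2->12, 3->13; deleted nodes 16; deleted edges (16,7,has); (16,12,has); (16,13,has); added nodes 26, 27, 28, 29, 30, 31, 32; added edges (29,7,has); (29,26,has); (29,28,has); (30,12,has); (30,26,has); (30,27,has); (31,13,has); (31,27,has); (31,28,has); (32,26,has); (32,27,has); (32,28,has); result: nodes: 1:pt, 3:pt, 4:pt, 5:pt, 7:pt, 9:pt, 11:F, 12:pt, 13:pt, 14:pt, 17:F, 18:F, 19:pt, 20:pt, 21:pt, 22:F, 23:F, 24:F, 25:F, 26:pt, 27:pt, 28:pt, 29:F, 30:F, 31:F, 32:F edges: (11,1,has); (11,4,has); (11,5,hask); (11,7,has); (17,9,has); (17,13,has); (17,14,has); (18,12,has); (18,13,has); (18,14,has); (22,1,has); (22,19,has); (22,21,has); (23,12,has); (23,19,has); (23,20,has); (24,14,has); (24,20,has); (24,21,has); (25,19,has); (25,20,has); (25,21,has); (29,7,has); (29,26,has); (29,28,has); (30,12,has); (30,26,has); (30,27,has); (31,13,has); (31,27,has); (31,28,has); (32,26,has); (32,27,has); (32,28,has)
final:
nodes: 1:pt, 3:pt, 4:pt, 5:pt, 7:pt, 9:pt, 11:F, 12:pt, 13:pt, 14:pt, 17:F, 18:F, 19:pt, 20:pt, 21:pt, 22:F, 23:F, 24:F, 25:F, 26:pt, 27:pt, 28:pt, 29:F, 30:F, 31:F, 32:F
edges: (11,1,has); (11,4,has); (11,5,hask); (11,7,has); (17,9,has); (17,13,has); (17,14,has); (18,12,has); (18,13,has); (18,14,has); (22,1,has); (22,19,has); (22,21,has); (23,12,has); (23,19,has); (23,20,has); (24,14,has); (24,20,has); (24,21,has); (25,19,has); (25,20,has); (25,21,has); (29,7,has); (29,26,has); (29,28,has); (30,12,has); (30,26,has); (30,27,has); (31,13,has); (31,27,has); (31,28,has); (32,26,has); (32,27,has); (32,28,has)


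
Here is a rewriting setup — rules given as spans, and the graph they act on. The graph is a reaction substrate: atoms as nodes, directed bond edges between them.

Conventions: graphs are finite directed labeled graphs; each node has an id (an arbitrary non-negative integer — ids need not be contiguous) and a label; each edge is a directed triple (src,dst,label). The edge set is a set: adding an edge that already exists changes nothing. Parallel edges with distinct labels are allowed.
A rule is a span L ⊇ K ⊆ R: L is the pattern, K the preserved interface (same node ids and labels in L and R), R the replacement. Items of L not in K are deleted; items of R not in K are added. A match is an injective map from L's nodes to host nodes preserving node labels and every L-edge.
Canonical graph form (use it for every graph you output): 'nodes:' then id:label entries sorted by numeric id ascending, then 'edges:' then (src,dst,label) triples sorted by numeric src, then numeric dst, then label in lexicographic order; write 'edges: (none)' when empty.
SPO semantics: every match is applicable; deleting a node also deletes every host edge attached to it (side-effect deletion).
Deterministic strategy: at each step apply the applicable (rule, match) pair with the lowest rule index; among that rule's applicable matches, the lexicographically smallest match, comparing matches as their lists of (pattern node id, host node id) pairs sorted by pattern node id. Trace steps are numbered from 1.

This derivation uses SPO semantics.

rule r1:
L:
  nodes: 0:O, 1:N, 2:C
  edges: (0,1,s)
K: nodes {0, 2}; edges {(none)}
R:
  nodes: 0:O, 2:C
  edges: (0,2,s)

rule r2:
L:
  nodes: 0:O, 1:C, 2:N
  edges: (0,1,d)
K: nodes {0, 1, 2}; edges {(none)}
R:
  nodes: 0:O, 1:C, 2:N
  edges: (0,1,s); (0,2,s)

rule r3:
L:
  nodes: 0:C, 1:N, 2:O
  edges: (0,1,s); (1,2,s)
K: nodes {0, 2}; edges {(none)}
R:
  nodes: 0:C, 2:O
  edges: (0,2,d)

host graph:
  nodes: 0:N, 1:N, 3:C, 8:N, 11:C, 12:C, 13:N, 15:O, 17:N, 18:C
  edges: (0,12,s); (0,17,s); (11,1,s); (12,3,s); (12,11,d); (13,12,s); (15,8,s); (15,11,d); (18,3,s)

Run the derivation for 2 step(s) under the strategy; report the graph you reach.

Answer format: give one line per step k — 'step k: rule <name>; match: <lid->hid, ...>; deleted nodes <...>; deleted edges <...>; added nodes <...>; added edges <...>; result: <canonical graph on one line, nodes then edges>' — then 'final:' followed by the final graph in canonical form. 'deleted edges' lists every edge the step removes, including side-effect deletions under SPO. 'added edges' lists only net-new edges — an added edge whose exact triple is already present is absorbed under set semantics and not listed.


step 1: rule r1; match: 0->15, 1->8, 2->3; deleted nodes 8; deleted edges (15,8,s); added nodes (none); added edges (15,3,s); result: nodes: 0:N, 1:N, 3:C, 11:C, 12:C, 13:N, 15:O, 17:N, 18:C edges: (0,12,s); (0,17,s); (11,1,s); (12,3,s); (12,11,d); (13,12,s); (15,3,s); (15,11,d); (18,3,s)
step 2: rule r2; match: 0->15, 1->11, 2->0; deleted nodes (none); deleted edges (15,11,d); added nodes (none); added edges (15,0,s); (15,11,s); result: nodes: 0:N, 1:N, 3:C, 11:C, 12:C, 13:N, 15:O, 17:N, 18:C edges: (0,12,s); (0,17,s); (11,1,s); (12,3,s); (12,11,d); (13,12,s); (15,0,s); (15,3,s); (15,11,s); (18,3,s)
final:
nodes: 0:N, 1:N, 3:C, 11:C, 12:C, 13:N, 15:O, 17:N, 18:C
edges: (0,12,s); (0,17,s); (11,1,s); (12,3,s); (12,11,d); (13,12,s); (15,0,s); (15,3,s); (15,11,s); (18,3,s)


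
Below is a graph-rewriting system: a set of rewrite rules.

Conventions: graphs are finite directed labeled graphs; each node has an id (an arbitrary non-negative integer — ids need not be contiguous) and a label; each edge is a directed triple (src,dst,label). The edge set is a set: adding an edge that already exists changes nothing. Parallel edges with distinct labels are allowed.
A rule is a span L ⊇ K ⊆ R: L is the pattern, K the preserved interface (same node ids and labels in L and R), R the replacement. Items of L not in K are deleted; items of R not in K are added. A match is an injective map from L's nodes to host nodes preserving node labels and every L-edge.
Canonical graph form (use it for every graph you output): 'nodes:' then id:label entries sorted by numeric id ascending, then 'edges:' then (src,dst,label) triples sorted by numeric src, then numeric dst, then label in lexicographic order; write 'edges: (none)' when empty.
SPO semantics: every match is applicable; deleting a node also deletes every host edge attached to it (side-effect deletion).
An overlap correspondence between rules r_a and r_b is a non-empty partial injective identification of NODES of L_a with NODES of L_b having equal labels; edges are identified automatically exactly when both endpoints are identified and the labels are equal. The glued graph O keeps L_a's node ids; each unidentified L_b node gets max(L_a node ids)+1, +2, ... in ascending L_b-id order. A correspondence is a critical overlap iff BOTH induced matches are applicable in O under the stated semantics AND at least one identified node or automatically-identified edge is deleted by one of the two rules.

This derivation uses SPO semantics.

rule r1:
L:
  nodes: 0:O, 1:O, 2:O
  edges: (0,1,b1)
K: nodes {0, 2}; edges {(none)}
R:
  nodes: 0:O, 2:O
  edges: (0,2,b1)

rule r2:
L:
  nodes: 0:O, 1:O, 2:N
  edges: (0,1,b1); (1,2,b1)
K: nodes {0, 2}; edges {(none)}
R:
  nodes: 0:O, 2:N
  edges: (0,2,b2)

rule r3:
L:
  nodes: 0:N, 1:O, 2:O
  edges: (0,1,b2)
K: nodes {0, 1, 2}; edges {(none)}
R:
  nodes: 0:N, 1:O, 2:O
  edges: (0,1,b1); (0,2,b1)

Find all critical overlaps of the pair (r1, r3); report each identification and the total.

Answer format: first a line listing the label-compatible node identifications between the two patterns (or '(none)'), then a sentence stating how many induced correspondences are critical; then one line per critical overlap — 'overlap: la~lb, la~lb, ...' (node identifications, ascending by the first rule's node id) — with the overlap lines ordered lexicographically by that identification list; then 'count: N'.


label-compatible node identifications between L(r1) and L(r3): 0~1, 0~2, 1~1, 1~2, 2~1, 2~2
6 of the induced correspondences are critical overlaps of r1 and r3.
overlap: 0~1, 1~2
overlap: 0~2, 1~1
overlap: 1~1
overlap: 1~1, 2~2
overlap: 1~2
overlap: 1~2, 2~1
count: 6
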